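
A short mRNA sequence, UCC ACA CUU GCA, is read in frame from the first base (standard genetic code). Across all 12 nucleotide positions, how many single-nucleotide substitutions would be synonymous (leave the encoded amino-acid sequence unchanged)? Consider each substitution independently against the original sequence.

Codon 1 (UCC, Ser): 3 synonymous substitutions.
Codon 2 (ACA, Thr): 3 synonymous substitutions.
Codon 3 (CUU, Leu): 3 synonymous substitutions.
Codon 4 (GCA, Ala): 3 synonymous substitutions.
Total: 3 + 3 + 3 + 3 = 12.

12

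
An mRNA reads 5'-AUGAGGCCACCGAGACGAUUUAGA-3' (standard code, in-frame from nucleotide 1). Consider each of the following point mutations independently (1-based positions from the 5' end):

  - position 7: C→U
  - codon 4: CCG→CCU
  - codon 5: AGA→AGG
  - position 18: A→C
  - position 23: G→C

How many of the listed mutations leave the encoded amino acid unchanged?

3

Codon 3: CCA (Pro) → UCA (Ser) — missense.
Codon 4: CCG (Pro) → CCU (Pro) — synonymous.
Codon 5: AGA (Arg) → AGG (Arg) — synonymous.
Codon 6: CGA (Arg) → CGC (Arg) — synonymous.
Codon 8: AGA (Arg) → ACA (Thr) — missense.
Synonymous: 3 of 5.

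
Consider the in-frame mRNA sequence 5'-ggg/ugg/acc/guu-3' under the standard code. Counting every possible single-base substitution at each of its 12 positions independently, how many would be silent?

9

Codon 1 (GGG, Gly): 3 synonymous substitutions.
Codon 2 (UGG, Trp): 0 synonymous substitutions.
Codon 3 (ACC, Thr): 3 synonymous substitutions.
Codon 4 (GUU, Val): 3 synonymous substitutions.
Total: 3 + 0 + 3 + 3 = 9.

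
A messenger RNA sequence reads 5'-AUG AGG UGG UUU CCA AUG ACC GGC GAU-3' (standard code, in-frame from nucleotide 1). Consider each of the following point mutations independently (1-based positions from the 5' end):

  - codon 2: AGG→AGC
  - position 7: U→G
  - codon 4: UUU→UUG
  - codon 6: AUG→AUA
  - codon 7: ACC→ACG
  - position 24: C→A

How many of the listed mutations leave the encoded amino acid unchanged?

Codon 2: AGG (Arg) → AGC (Ser) — missense.
Codon 3: UGG (Trp) → GGG (Gly) — missense.
Codon 4: UUU (Phe) → UUG (Leu) — missense.
Codon 6: AUG (Met) → AUA (Ile) — missense.
Codon 7: ACC (Thr) → ACG (Thr) — synonymous.
Codon 8: GGC (Gly) → GGA (Gly) — synonymous.
Synonymous: 2 of 6.

2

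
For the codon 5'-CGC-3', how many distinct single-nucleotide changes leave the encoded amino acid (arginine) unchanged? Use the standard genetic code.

3

Position 1: none → 0 synonymous.
Position 2: none → 0 synonymous.
Position 3: CGU, CGA, CGG → 3 synonymous.
Total: 0 + 0 + 3 = 3.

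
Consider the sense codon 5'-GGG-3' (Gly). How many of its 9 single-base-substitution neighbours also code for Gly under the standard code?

Position 1: none → 0 synonymous.
Position 2: none → 0 synonymous.
Position 3: GGT, GGC, GGA → 3 synonymous.
Total: 0 + 0 + 3 = 3.

3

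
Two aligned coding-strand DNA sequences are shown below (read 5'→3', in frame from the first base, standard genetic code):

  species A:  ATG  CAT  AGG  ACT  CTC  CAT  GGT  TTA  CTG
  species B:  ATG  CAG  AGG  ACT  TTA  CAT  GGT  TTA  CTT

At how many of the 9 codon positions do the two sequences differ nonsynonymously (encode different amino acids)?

1

Codon 1: ATG Met / ATG Met — identical.
Codon 2: CAT His / CAG Gln — nonsynonymous.
Codon 3: AGG Arg / AGG Arg — identical.
Codon 4: ACT Thr / ACT Thr — identical.
Codon 5: CTC Leu / TTA Leu — synonymous.
Codon 6: CAT His / CAT His — identical.
Codon 7: GGT Gly / GGT Gly — identical.
Codon 8: TTA Leu / TTA Leu — identical.
Codon 9: CTG Leu / CTT Leu — synonymous.
Nonsynonymous differences: 1.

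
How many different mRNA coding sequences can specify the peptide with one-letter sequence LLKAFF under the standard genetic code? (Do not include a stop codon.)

1152

Leu: 6 codons.
Leu: 6 codons.
Lys: 2 codons.
Ala: 4 codons.
Phe: 2 codons.
Phe: 2 codons.
6 × 6 × 2 × 4 × 2 × 2 = 1152.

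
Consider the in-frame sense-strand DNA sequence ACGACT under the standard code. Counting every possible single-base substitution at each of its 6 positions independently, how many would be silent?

6

Codon 1 (ACG, Thr): 3 synonymous substitutions.
Codon 2 (ACT, Thr): 3 synonymous substitutions.
Total: 3 + 3 = 6.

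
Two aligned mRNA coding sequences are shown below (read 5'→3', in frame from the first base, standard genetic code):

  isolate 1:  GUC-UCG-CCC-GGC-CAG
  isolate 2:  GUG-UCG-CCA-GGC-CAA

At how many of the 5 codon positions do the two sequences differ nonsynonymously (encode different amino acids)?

Codon 1: GUC Val / GUG Val — synonymous.
Codon 2: UCG Ser / UCG Ser — identical.
Codon 3: CCC Pro / CCA Pro — synonymous.
Codon 4: GGC Gly / GGC Gly — identical.
Codon 5: CAG Gln / CAA Gln — synonymous.
Nonsynonymous differences: 0.

0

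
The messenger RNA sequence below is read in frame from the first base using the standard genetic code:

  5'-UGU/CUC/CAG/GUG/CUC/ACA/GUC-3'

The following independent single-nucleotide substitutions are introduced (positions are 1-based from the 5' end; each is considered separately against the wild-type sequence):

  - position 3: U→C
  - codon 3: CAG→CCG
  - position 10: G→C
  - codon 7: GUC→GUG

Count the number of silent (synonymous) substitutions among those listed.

Codon 1: UGU (Cys) → UGC (Cys) — synonymous.
Codon 3: CAG (Gln) → CCG (Pro) — missense.
Codon 4: GUG (Val) → CUG (Leu) — missense.
Codon 7: GUC (Val) → GUG (Val) — synonymous.
Synonymous: 2 of 4.

2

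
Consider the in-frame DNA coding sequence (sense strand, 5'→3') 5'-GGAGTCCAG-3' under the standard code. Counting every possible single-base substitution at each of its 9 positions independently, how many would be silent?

7

Codon 1 (GGA, Gly): 3 synonymous substitutions.
Codon 2 (GTC, Val): 3 synonymous substitutions.
Codon 3 (CAG, Gln): 1 synonymous substitution.
Total: 3 + 3 + 1 = 7.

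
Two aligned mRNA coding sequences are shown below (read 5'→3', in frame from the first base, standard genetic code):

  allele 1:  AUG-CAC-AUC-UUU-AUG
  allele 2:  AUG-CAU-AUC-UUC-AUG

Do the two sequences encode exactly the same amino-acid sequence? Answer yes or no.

yes

Codon 1: AUG Met / AUG Met — identical.
Codon 2: CAC His / CAU His — synonymous.
Codon 3: AUC Ile / AUC Ile — identical.
Codon 4: UUU Phe / UUC Phe — synonymous.
Codon 5: AUG Met / AUG Met — identical.
Nonsynonymous differences: 0 → same protein.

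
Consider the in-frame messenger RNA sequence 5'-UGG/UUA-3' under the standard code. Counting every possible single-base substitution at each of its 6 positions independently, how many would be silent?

2

Codon 1 (UGG, Trp): 0 synonymous substitutions.
Codon 2 (UUA, Leu): 2 synonymous substitutions.
Total: 0 + 2 = 2.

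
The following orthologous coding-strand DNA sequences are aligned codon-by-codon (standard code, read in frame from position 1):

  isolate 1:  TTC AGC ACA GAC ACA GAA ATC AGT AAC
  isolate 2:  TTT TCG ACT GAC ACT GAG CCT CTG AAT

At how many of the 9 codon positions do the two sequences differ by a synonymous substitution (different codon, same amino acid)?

Codon 1: TTC Phe / TTT Phe — synonymous.
Codon 2: AGC Ser / TCG Ser — synonymous.
Codon 3: ACA Thr / ACT Thr — synonymous.
Codon 4: GAC Asp / GAC Asp — identical.
Codon 5: ACA Thr / ACT Thr — synonymous.
Codon 6: GAA Glu / GAG Glu — synonymous.
Codon 7: ATC Ile / CCT Pro — nonsynonymous.
Codon 8: AGT Ser / CTG Leu — nonsynonymous.
Codon 9: AAC Asn / AAT Asn — synonymous.
Synonymous differences: 6.

6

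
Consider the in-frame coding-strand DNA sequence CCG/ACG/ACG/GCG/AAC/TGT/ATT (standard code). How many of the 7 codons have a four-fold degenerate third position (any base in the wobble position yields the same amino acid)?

4

Codon 1 CCG (Pro): third position 4-fold.
Codon 2 ACG (Thr): third position 4-fold.
Codon 3 ACG (Thr): third position 4-fold.
Codon 4 GCG (Ala): third position 4-fold.
Codon 5 AAC (Asn): third position 2-fold.
Codon 6 TGT (Cys): third position 2-fold.
Codon 7 ATT (Ile): third position 3-fold.
Four-fold degenerate third positions: 4.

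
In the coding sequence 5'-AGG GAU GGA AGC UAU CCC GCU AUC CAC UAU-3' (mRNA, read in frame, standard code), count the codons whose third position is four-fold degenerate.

3

Codon 1 AGG (Arg): third position 2-fold.
Codon 2 GAU (Asp): third position 2-fold.
Codon 3 GGA (Gly): third position 4-fold.
Codon 4 AGC (Ser): third position 2-fold.
Codon 5 UAU (Tyr): third position 2-fold.
Codon 6 CCC (Pro): third position 4-fold.
Codon 7 GCU (Ala): third position 4-fold.
Codon 8 AUC (Ile): third position 3-fold.
Codon 9 CAC (His): third position 2-fold.
Codon 10 UAU (Tyr): third position 2-fold.
Four-fold degenerate third positions: 3.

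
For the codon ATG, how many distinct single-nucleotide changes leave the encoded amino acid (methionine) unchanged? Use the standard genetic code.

0

Position 1: none → 0 synonymous.
Position 2: none → 0 synonymous.
Position 3: none → 0 synonymous.
Total: 0 + 0 + 0 = 0.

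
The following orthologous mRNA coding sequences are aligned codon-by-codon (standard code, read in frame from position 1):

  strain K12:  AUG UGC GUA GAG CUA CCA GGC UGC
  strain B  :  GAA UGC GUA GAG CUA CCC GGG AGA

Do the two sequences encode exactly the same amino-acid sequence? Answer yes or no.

no

Codon 1: AUG Met / GAA Glu — nonsynonymous.
Codon 2: UGC Cys / UGC Cys — identical.
Codon 3: GUA Val / GUA Val — identical.
Codon 4: GAG Glu / GAG Glu — identical.
Codon 5: CUA Leu / CUA Leu — identical.
Codon 6: CCA Pro / CCC Pro — synonymous.
Codon 7: GGC Gly / GGG Gly — synonymous.
Codon 8: UGC Cys / AGA Arg — nonsynonymous.
Nonsynonymous differences: 2 → different protein.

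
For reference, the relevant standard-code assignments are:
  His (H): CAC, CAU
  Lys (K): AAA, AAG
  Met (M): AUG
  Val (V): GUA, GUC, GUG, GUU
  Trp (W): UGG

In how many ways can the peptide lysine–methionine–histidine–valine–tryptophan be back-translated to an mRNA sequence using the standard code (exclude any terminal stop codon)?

16

Lys: 2 codons.
Met: 1 codon.
His: 2 codons.
Val: 4 codons.
Trp: 1 codon.
2 × 1 × 2 × 4 × 1 = 16.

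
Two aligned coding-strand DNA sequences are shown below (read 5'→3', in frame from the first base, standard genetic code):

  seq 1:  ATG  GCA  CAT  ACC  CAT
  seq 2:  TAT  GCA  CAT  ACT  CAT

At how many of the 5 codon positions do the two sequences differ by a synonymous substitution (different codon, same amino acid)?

Codon 1: ATG Met / TAT Tyr — nonsynonymous.
Codon 2: GCA Ala / GCA Ala — identical.
Codon 3: CAT His / CAT His — identical.
Codon 4: ACC Thr / ACT Thr — synonymous.
Codon 5: CAT His / CAT His — identical.
Synonymous differences: 1.

1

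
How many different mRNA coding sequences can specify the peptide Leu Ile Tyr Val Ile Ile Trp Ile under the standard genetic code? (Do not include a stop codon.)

3888

Leu: 6 codons.
Ile: 3 codons.
Tyr: 2 codons.
Val: 4 codons.
Ile: 3 codons.
Ile: 3 codons.
Trp: 1 codon.
Ile: 3 codons.
6 × 3 × 2 × 4 × 3 × 3 × 1 × 3 = 3888.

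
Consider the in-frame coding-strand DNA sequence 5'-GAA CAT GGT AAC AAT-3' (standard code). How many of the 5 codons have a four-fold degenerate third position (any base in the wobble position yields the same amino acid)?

Codon 1 GAA (Glu): third position 2-fold.
Codon 2 CAT (His): third position 2-fold.
Codon 3 GGT (Gly): third position 4-fold.
Codon 4 AAC (Asn): third position 2-fold.
Codon 5 AAT (Asn): third position 2-fold.
Four-fold degenerate third positions: 1.

1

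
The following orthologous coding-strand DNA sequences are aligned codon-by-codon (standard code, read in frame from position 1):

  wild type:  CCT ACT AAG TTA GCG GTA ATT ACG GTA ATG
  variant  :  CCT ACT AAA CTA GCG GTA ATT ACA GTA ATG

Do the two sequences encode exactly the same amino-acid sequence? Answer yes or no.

Codon 1: CCT Pro / CCT Pro — identical.
Codon 2: ACT Thr / ACT Thr — identical.
Codon 3: AAG Lys / AAA Lys — synonymous.
Codon 4: TTA Leu / CTA Leu — synonymous.
Codon 5: GCG Ala / GCG Ala — identical.
Codon 6: GTA Val / GTA Val — identical.
Codon 7: ATT Ile / ATT Ile — identical.
Codon 8: ACG Thr / ACA Thr — synonymous.
Codon 9: GTA Val / GTA Val — identical.
Codon 10: ATG Met / ATG Met — identical.
Nonsynonymous differences: 0 → same protein.

yes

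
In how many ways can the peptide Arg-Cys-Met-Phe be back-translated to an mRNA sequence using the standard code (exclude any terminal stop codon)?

24

Arg: 6 codons.
Cys: 2 codons.
Met: 1 codon.
Phe: 2 codons.
6 × 2 × 1 × 2 = 24.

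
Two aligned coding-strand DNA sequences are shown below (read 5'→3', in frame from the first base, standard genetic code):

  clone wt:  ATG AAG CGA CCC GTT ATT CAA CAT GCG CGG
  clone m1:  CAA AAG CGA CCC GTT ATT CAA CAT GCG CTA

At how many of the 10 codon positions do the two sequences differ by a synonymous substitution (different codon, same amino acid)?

0

Codon 1: ATG Met / CAA Gln — nonsynonymous.
Codon 2: AAG Lys / AAG Lys — identical.
Codon 3: CGA Arg / CGA Arg — identical.
Codon 4: CCC Pro / CCC Pro — identical.
Codon 5: GTT Val / GTT Val — identical.
Codon 6: ATT Ile / ATT Ile — identical.
Codon 7: CAA Gln / CAA Gln — identical.
Codon 8: CAT His / CAT His — identical.
Codon 9: GCG Ala / GCG Ala — identical.
Codon 10: CGG Arg / CTA Leu — nonsynonymous.
Synonymous differences: 0.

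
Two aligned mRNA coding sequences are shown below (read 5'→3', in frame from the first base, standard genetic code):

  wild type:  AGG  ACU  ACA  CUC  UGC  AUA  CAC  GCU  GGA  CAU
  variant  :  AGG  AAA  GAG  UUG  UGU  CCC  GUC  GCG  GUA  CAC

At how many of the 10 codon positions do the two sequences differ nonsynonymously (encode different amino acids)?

Codon 1: AGG Arg / AGG Arg — identical.
Codon 2: ACU Thr / AAA Lys — nonsynonymous.
Codon 3: ACA Thr / GAG Glu — nonsynonymous.
Codon 4: CUC Leu / UUG Leu — synonymous.
Codon 5: UGC Cys / UGU Cys — synonymous.
Codon 6: AUA Ile / CCC Pro — nonsynonymous.
Codon 7: CAC His / GUC Val — nonsynonymous.
Codon 8: GCU Ala / GCG Ala — synonymous.
Codon 9: GGA Gly / GUA Val — nonsynonymous.
Codon 10: CAU His / CAC His — synonymous.
Nonsynonymous differences: 5.

5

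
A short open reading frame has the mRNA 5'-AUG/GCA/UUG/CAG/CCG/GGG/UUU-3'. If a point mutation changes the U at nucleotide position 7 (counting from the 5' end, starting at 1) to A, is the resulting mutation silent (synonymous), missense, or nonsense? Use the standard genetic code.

Position 7 falls in codon 3: UUG → Leu.
After the substitution the codon is AUG → Met.
Leu ≠ Met, so this is a missense mutation.

missense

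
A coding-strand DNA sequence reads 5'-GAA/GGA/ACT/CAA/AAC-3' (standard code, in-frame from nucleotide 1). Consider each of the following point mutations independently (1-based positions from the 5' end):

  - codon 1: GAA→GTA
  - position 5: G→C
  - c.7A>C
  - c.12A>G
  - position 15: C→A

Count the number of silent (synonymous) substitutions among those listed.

1

Codon 1: GAA (Glu) → GTA (Val) — missense.
Codon 2: GGA (Gly) → GCA (Ala) — missense.
Codon 3: ACT (Thr) → CCT (Pro) — missense.
Codon 4: CAA (Gln) → CAG (Gln) — synonymous.
Codon 5: AAC (Asn) → AAA (Lys) — missense.
Synonymous: 1 of 5.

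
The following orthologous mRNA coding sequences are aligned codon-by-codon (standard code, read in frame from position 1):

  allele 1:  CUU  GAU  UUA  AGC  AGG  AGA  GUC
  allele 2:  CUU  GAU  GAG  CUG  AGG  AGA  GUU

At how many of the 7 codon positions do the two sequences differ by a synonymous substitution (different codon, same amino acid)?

1

Codon 1: CUU Leu / CUU Leu — identical.
Codon 2: GAU Asp / GAU Asp — identical.
Codon 3: UUA Leu / GAG Glu — nonsynonymous.
Codon 4: AGC Ser / CUG Leu — nonsynonymous.
Codon 5: AGG Arg / AGG Arg — identical.
Codon 6: AGA Arg / AGA Arg — identical.
Codon 7: GUC Val / GUU Val — synonymous.
Synonymous differences: 1.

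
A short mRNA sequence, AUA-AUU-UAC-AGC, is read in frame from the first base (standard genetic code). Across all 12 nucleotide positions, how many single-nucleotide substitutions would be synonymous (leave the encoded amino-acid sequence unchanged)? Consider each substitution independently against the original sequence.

6

Codon 1 (AUA, Ile): 2 synonymous substitutions.
Codon 2 (AUU, Ile): 2 synonymous substitutions.
Codon 3 (UAC, Tyr): 1 synonymous substitution.
Codon 4 (AGC, Ser): 1 synonymous substitution.
Total: 2 + 2 + 1 + 1 = 6.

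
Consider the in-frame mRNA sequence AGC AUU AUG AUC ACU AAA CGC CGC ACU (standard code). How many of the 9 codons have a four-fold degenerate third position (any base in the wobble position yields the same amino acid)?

Codon 1 AGC (Ser): third position 2-fold.
Codon 2 AUU (Ile): third position 3-fold.
Codon 3 AUG (Met): third position 1-fold.
Codon 4 AUC (Ile): third position 3-fold.
Codon 5 ACU (Thr): third position 4-fold.
Codon 6 AAA (Lys): third position 2-fold.
Codon 7 CGC (Arg): third position 4-fold.
Codon 8 CGC (Arg): third position 4-fold.
Codon 9 ACU (Thr): third position 4-fold.
Four-fold degenerate third positions: 4.

4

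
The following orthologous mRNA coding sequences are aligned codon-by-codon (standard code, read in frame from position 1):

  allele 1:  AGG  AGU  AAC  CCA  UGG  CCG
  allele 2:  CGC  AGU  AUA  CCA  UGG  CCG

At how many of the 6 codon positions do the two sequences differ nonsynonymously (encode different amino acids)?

1

Codon 1: AGG Arg / CGC Arg — synonymous.
Codon 2: AGU Ser / AGU Ser — identical.
Codon 3: AAC Asn / AUA Ile — nonsynonymous.
Codon 4: CCA Pro / CCA Pro — identical.
Codon 5: UGG Trp / UGG Trp — identical.
Codon 6: CCG Pro / CCG Pro — identical.
Nonsynonymous differences: 1.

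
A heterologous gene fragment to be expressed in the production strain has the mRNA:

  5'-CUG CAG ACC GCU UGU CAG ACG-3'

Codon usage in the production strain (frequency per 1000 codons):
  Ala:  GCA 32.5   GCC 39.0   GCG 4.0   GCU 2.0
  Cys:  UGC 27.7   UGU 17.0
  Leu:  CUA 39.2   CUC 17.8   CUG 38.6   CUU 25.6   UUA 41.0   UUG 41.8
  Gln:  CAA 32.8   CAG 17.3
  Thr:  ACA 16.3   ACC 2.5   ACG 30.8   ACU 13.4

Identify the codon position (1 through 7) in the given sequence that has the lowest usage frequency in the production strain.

4

Codon 1 CUG (Leu): 38.6 per 1000.
Codon 2 CAG (Gln): 17.3 per 1000.
Codon 3 ACC (Thr): 2.5 per 1000.
Codon 4 GCU (Ala): 2.0 per 1000.
Codon 5 UGU (Cys): 17.0 per 1000.
Codon 6 CAG (Gln): 17.3 per 1000.
Codon 7 ACG (Thr): 30.8 per 1000.
Lowest frequency is 2.0 at codon 4.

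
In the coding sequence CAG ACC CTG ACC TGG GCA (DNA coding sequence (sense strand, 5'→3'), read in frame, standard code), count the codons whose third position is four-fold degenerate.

4

Codon 1 CAG (Gln): third position 2-fold.
Codon 2 ACC (Thr): third position 4-fold.
Codon 3 CTG (Leu): third position 4-fold.
Codon 4 ACC (Thr): third position 4-fold.
Codon 5 TGG (Trp): third position 1-fold.
Codon 6 GCA (Ala): third position 4-fold.
Four-fold degenerate third positions: 4.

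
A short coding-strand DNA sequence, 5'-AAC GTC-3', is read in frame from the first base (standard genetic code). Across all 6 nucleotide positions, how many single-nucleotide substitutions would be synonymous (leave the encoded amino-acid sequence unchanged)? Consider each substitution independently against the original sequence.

4

Codon 1 (AAC, Asn): 1 synonymous substitution.
Codon 2 (GTC, Val): 3 synonymous substitutions.
Total: 1 + 3 = 4.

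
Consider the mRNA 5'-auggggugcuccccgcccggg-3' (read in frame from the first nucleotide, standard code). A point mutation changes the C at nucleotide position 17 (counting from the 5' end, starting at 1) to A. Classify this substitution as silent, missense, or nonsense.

Position 17 falls in codon 6: CCC → Pro.
After the substitution the codon is CAC → His.
Pro ≠ His, so this is a missense mutation.

missense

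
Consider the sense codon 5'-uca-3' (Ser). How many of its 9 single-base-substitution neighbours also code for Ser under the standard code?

3

Position 1: none → 0 synonymous.
Position 2: none → 0 synonymous.
Position 3: UCU, UCC, UCG → 3 synonymous.
Total: 0 + 0 + 3 = 3.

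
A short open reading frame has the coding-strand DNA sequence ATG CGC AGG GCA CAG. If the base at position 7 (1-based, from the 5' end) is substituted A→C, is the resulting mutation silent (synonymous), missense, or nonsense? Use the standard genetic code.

Position 7 falls in codon 3: AGG → Arg.
After the substitution the codon is CGG → Arg.
Both encode Arg, so the change is synonymous.

silent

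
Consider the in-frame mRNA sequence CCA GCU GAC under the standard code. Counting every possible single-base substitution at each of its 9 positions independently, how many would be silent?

7

Codon 1 (CCA, Pro): 3 synonymous substitutions.
Codon 2 (GCU, Ala): 3 synonymous substitutions.
Codon 3 (GAC, Asp): 1 synonymous substitution.
Total: 3 + 3 + 1 = 7.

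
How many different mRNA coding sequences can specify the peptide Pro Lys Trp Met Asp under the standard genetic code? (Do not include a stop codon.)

Pro: 4 codons.
Lys: 2 codons.
Trp: 1 codon.
Met: 1 codon.
Asp: 2 codons.
4 × 2 × 1 × 1 × 2 = 16.

16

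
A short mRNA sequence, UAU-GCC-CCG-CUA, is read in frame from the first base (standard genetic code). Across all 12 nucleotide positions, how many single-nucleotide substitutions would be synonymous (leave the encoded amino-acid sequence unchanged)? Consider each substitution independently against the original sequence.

11

Codon 1 (UAU, Tyr): 1 synonymous substitution.
Codon 2 (GCC, Ala): 3 synonymous substitutions.
Codon 3 (CCG, Pro): 3 synonymous substitutions.
Codon 4 (CUA, Leu): 4 synonymous substitutions.
Total: 1 + 3 + 3 + 4 = 11.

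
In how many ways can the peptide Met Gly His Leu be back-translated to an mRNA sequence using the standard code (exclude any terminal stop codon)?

48

Met: 1 codon.
Gly: 4 codons.
His: 2 codons.
Leu: 6 codons.
1 × 4 × 2 × 6 = 48.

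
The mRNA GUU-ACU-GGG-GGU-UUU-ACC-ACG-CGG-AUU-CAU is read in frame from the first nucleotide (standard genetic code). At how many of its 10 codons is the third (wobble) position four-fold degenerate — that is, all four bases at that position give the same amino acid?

7

Codon 1 GUU (Val): third position 4-fold.
Codon 2 ACU (Thr): third position 4-fold.
Codon 3 GGG (Gly): third position 4-fold.
Codon 4 GGU (Gly): third position 4-fold.
Codon 5 UUU (Phe): third position 2-fold.
Codon 6 ACC (Thr): third position 4-fold.
Codon 7 ACG (Thr): third position 4-fold.
Codon 8 CGG (Arg): third position 4-fold.
Codon 9 AUU (Ile): third position 3-fold.
Codon 10 CAU (His): third position 2-fold.
Four-fold degenerate third positions: 7.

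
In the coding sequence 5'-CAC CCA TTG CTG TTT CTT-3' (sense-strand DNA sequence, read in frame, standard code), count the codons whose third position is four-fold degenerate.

3

Codon 1 CAC (His): third position 2-fold.
Codon 2 CCA (Pro): third position 4-fold.
Codon 3 TTG (Leu): third position 2-fold.
Codon 4 CTG (Leu): third position 4-fold.
Codon 5 TTT (Phe): third position 2-fold.
Codon 6 CTT (Leu): third position 4-fold.
Four-fold degenerate third positions: 3.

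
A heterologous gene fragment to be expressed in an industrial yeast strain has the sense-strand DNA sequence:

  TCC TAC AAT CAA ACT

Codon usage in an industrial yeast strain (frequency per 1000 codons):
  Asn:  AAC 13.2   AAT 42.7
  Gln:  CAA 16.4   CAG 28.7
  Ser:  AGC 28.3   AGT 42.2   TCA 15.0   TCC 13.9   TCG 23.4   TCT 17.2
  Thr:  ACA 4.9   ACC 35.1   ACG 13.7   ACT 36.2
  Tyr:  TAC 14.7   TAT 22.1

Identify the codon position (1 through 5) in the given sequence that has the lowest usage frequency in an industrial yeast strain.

Codon 1 TCC (Ser): 13.9 per 1000.
Codon 2 TAC (Tyr): 14.7 per 1000.
Codon 3 AAT (Asn): 42.7 per 1000.
Codon 4 CAA (Gln): 16.4 per 1000.
Codon 5 ACT (Thr): 36.2 per 1000.
Lowest frequency is 13.9 at codon 1.

1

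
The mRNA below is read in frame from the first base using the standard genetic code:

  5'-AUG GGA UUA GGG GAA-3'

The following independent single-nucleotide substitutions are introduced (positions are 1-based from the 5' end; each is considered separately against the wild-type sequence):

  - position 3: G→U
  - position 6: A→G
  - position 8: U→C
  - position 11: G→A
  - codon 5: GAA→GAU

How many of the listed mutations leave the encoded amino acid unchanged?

1

Codon 1: AUG (Met) → AUU (Ile) — missense.
Codon 2: GGA (Gly) → GGG (Gly) — synonymous.
Codon 3: UUA (Leu) → UCA (Ser) — missense.
Codon 4: GGG (Gly) → GAG (Glu) — missense.
Codon 5: GAA (Glu) → GAU (Asp) — missense.
Synonymous: 1 of 5.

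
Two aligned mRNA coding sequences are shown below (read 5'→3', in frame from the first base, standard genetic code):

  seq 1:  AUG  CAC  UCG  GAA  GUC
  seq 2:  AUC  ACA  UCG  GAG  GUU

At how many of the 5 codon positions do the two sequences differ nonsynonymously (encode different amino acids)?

2

Codon 1: AUG Met / AUC Ile — nonsynonymous.
Codon 2: CAC His / ACA Thr — nonsynonymous.
Codon 3: UCG Ser / UCG Ser — identical.
Codon 4: GAA Glu / GAG Glu — synonymous.
Codon 5: GUC Val / GUU Val — synonymous.
Nonsynonymous differences: 2.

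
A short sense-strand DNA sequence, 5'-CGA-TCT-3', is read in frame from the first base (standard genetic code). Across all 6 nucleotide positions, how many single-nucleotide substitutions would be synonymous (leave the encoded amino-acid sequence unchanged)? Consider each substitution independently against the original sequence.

7

Codon 1 (CGA, Arg): 4 synonymous substitutions.
Codon 2 (TCT, Ser): 3 synonymous substitutions.
Total: 4 + 3 = 7.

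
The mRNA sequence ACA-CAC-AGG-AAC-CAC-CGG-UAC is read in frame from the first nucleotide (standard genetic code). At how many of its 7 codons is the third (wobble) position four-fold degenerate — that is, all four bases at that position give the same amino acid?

Codon 1 ACA (Thr): third position 4-fold.
Codon 2 CAC (His): third position 2-fold.
Codon 3 AGG (Arg): third position 2-fold.
Codon 4 AAC (Asn): third position 2-fold.
Codon 5 CAC (His): third position 2-fold.
Codon 6 CGG (Arg): third position 4-fold.
Codon 7 UAC (Tyr): third position 2-fold.
Four-fold degenerate third positions: 2.

2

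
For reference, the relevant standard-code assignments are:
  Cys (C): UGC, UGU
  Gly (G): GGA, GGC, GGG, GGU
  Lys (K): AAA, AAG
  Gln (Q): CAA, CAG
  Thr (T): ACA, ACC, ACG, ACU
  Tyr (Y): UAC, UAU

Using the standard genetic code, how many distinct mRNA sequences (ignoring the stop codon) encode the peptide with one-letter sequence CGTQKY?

256

Cys: 2 codons.
Gly: 4 codons.
Thr: 4 codons.
Gln: 2 codons.
Lys: 2 codons.
Tyr: 2 codons.
2 × 4 × 4 × 2 × 2 × 2 = 256.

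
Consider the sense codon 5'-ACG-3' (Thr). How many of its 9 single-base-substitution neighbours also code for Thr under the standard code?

Position 1: none → 0 synonymous.
Position 2: none → 0 synonymous.
Position 3: ACU, ACC, ACA → 3 synonymous.
Total: 0 + 0 + 3 = 3.

3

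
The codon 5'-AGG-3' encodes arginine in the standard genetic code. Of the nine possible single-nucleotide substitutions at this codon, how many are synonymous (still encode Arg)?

2

Position 1: CGG → 1 synonymous.
Position 2: none → 0 synonymous.
Position 3: AGA → 1 synonymous.
Total: 1 + 0 + 1 = 2.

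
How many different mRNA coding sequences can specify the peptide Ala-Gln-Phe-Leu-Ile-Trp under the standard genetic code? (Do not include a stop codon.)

288

Ala: 4 codons.
Gln: 2 codons.
Phe: 2 codons.
Leu: 6 codons.
Ile: 3 codons.
Trp: 1 codon.
4 × 2 × 2 × 6 × 3 × 1 = 288.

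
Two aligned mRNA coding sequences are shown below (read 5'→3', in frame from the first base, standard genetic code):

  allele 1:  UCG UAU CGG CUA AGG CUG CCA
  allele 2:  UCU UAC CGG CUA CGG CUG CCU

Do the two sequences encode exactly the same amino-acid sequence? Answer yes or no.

yes

Codon 1: UCG Ser / UCU Ser — synonymous.
Codon 2: UAU Tyr / UAC Tyr — synonymous.
Codon 3: CGG Arg / CGG Arg — identical.
Codon 4: CUA Leu / CUA Leu — identical.
Codon 5: AGG Arg / CGG Arg — synonymous.
Codon 6: CUG Leu / CUG Leu — identical.
Codon 7: CCA Pro / CCU Pro — synonymous.
Nonsynonymous differences: 0 → same protein.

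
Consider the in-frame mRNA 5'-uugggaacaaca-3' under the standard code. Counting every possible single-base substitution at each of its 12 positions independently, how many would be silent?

11

Codon 1 (UUG, Leu): 2 synonymous substitutions.
Codon 2 (GGA, Gly): 3 synonymous substitutions.
Codon 3 (ACA, Thr): 3 synonymous substitutions.
Codon 4 (ACA, Thr): 3 synonymous substitutions.
Total: 2 + 3 + 3 + 3 = 11.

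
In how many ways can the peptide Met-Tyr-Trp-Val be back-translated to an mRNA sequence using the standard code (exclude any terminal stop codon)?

8

Met: 1 codon.
Tyr: 2 codons.
Trp: 1 codon.
Val: 4 codons.
1 × 2 × 1 × 4 = 8.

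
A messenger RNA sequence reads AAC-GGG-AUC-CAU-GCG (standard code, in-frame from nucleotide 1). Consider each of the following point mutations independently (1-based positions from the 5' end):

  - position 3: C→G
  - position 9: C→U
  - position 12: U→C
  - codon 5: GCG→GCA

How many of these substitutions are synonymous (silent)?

Codon 1: AAC (Asn) → AAG (Lys) — missense.
Codon 3: AUC (Ile) → AUU (Ile) — synonymous.
Codon 4: CAU (His) → CAC (His) — synonymous.
Codon 5: GCG (Ala) → GCA (Ala) — synonymous.
Synonymous: 3 of 4.

3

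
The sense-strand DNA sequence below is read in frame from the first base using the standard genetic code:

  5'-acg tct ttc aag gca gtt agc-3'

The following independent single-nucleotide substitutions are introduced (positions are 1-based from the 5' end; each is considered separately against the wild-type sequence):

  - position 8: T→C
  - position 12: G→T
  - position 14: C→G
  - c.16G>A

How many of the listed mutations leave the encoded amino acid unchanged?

0

Codon 3: TTC (Phe) → TCC (Ser) — missense.
Codon 4: AAG (Lys) → AAT (Asn) — missense.
Codon 5: GCA (Ala) → GGA (Gly) — missense.
Codon 6: GTT (Val) → ATT (Ile) — missense.
Synonymous: 0 of 4.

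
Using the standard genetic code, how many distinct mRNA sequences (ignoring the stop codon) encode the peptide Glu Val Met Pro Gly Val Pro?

Glu: 2 codons.
Val: 4 codons.
Met: 1 codon.
Pro: 4 codons.
Gly: 4 codons.
Val: 4 codons.
Pro: 4 codons.
2 × 4 × 1 × 4 × 4 × 4 × 4 = 2048.

2048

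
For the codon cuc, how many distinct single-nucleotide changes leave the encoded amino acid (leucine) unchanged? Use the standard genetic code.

3

Position 1: none → 0 synonymous.
Position 2: none → 0 synonymous.
Position 3: CUU, CUA, CUG → 3 synonymous.
Total: 0 + 0 + 3 = 3.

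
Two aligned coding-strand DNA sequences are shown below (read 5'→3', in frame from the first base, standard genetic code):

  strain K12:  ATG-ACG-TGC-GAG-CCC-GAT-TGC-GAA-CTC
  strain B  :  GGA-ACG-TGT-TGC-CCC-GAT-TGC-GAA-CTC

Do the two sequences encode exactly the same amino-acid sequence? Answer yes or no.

Codon 1: ATG Met / GGA Gly — nonsynonymous.
Codon 2: ACG Thr / ACG Thr — identical.
Codon 3: TGC Cys / TGT Cys — synonymous.
Codon 4: GAG Glu / TGC Cys — nonsynonymous.
Codon 5: CCC Pro / CCC Pro — identical.
Codon 6: GAT Asp / GAT Asp — identical.
Codon 7: TGC Cys / TGC Cys — identical.
Codon 8: GAA Glu / GAA Glu — identical.
Codon 9: CTC Leu / CTC Leu — identical.
Nonsynonymous differences: 2 → different protein.

no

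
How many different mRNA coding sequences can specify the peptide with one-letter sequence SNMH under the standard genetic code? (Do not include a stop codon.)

24

Ser: 6 codons.
Asn: 2 codons.
Met: 1 codon.
His: 2 codons.
6 × 2 × 1 × 2 = 24.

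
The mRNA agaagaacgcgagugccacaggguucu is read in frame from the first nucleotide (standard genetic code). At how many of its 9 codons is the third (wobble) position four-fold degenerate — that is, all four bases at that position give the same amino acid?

6

Codon 1 AGA (Arg): third position 2-fold.
Codon 2 AGA (Arg): third position 2-fold.
Codon 3 ACG (Thr): third position 4-fold.
Codon 4 CGA (Arg): third position 4-fold.
Codon 5 GUG (Val): third position 4-fold.
Codon 6 CCA (Pro): third position 4-fold.
Codon 7 CAG (Gln): third position 2-fold.
Codon 8 GGU (Gly): third position 4-fold.
Codon 9 UCU (Ser): third position 4-fold.
Four-fold degenerate third positions: 6.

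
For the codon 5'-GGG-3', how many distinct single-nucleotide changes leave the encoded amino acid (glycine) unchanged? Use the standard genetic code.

Position 1: none → 0 synonymous.
Position 2: none → 0 synonymous.
Position 3: GGU, GGC, GGA → 3 synonymous.
Total: 0 + 0 + 3 = 3.

3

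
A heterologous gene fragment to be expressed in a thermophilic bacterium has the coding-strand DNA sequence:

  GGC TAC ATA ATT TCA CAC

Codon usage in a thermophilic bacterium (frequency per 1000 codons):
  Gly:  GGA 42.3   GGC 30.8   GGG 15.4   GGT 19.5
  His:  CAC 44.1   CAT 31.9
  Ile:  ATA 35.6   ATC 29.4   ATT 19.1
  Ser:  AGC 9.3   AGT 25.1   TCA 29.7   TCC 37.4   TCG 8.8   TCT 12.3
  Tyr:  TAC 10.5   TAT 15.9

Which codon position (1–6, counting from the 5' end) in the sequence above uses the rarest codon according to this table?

2

Codon 1 GGC (Gly): 30.8 per 1000.
Codon 2 TAC (Tyr): 10.5 per 1000.
Codon 3 ATA (Ile): 35.6 per 1000.
Codon 4 ATT (Ile): 19.1 per 1000.
Codon 5 TCA (Ser): 29.7 per 1000.
Codon 6 CAC (His): 44.1 per 1000.
Lowest frequency is 10.5 at codon 2.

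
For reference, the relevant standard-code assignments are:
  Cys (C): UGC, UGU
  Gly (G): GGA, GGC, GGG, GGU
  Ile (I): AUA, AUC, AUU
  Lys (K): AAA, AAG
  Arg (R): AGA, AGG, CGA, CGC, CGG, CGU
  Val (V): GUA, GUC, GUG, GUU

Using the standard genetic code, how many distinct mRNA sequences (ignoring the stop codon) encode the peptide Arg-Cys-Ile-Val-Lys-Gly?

1152

Arg: 6 codons.
Cys: 2 codons.
Ile: 3 codons.
Val: 4 codons.
Lys: 2 codons.
Gly: 4 codons.
6 × 2 × 3 × 4 × 2 × 4 = 1152.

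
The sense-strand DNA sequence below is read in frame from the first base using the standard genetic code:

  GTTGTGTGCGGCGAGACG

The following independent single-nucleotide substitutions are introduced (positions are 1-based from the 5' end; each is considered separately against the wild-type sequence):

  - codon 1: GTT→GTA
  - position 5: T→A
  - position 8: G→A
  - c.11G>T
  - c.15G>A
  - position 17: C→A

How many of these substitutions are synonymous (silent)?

Codon 1: GTT (Val) → GTA (Val) — synonymous.
Codon 2: GTG (Val) → GAG (Glu) — missense.
Codon 3: TGC (Cys) → TAC (Tyr) — missense.
Codon 4: GGC (Gly) → GTC (Val) — missense.
Codon 5: GAG (Glu) → GAA (Glu) — synonymous.
Codon 6: ACG (Thr) → AAG (Lys) — missense.
Synonymous: 2 of 6.

2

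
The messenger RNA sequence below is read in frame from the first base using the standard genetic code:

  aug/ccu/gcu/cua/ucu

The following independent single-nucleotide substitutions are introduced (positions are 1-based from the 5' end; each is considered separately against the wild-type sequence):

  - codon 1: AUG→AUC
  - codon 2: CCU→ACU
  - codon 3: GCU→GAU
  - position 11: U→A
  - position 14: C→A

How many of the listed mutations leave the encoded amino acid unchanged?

0

Codon 1: AUG (Met) → AUC (Ile) — missense.
Codon 2: CCU (Pro) → ACU (Thr) — missense.
Codon 3: GCU (Ala) → GAU (Asp) — missense.
Codon 4: CUA (Leu) → CAA (Gln) — missense.
Codon 5: UCU (Ser) → UAU (Tyr) — missense.
Synonymous: 0 of 5.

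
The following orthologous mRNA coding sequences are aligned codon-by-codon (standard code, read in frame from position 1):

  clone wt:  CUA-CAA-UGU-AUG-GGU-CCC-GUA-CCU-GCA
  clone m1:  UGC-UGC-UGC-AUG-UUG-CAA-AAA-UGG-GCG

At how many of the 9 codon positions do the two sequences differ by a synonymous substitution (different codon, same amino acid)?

Codon 1: CUA Leu / UGC Cys — nonsynonymous.
Codon 2: CAA Gln / UGC Cys — nonsynonymous.
Codon 3: UGU Cys / UGC Cys — synonymous.
Codon 4: AUG Met / AUG Met — identical.
Codon 5: GGU Gly / UUG Leu — nonsynonymous.
Codon 6: CCC Pro / CAA Gln — nonsynonymous.
Codon 7: GUA Val / AAA Lys — nonsynonymous.
Codon 8: CCU Pro / UGG Trp — nonsynonymous.
Codon 9: GCA Ala / GCG Ala — synonymous.
Synonymous differences: 2.

2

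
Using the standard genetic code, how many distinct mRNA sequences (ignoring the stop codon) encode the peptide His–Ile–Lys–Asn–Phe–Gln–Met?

His: 2 codons.
Ile: 3 codons.
Lys: 2 codons.
Asn: 2 codons.
Phe: 2 codons.
Gln: 2 codons.
Met: 1 codon.
2 × 3 × 2 × 2 × 2 × 2 × 1 = 96.

96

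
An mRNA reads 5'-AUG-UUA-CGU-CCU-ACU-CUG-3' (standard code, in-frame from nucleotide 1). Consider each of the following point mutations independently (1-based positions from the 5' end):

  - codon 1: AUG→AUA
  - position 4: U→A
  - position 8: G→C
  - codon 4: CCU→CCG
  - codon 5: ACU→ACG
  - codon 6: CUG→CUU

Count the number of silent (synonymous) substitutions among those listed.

Codon 1: AUG (Met) → AUA (Ile) — missense.
Codon 2: UUA (Leu) → AUA (Ile) — missense.
Codon 3: CGU (Arg) → CCU (Pro) — missense.
Codon 4: CCU (Pro) → CCG (Pro) — synonymous.
Codon 5: ACU (Thr) → ACG (Thr) — synonymous.
Codon 6: CUG (Leu) → CUU (Leu) — synonymous.
Synonymous: 3 of 6.

3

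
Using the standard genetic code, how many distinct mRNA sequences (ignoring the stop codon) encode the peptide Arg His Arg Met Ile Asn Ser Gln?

5184

Arg: 6 codons.
His: 2 codons.
Arg: 6 codons.
Met: 1 codon.
Ile: 3 codons.
Asn: 2 codons.
Ser: 6 codons.
Gln: 2 codons.
6 × 2 × 6 × 1 × 3 × 2 × 6 × 2 = 5184.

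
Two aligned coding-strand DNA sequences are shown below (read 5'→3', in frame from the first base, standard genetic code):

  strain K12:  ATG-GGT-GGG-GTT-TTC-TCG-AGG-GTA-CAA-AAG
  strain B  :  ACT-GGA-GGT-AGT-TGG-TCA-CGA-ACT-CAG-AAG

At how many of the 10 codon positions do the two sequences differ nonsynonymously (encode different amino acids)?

Codon 1: ATG Met / ACT Thr — nonsynonymous.
Codon 2: GGT Gly / GGA Gly — synonymous.
Codon 3: GGG Gly / GGT Gly — synonymous.
Codon 4: GTT Val / AGT Ser — nonsynonymous.
Codon 5: TTC Phe / TGG Trp — nonsynonymous.
Codon 6: TCG Ser / TCA Ser — synonymous.
Codon 7: AGG Arg / CGA Arg — synonymous.
Codon 8: GTA Val / ACT Thr — nonsynonymous.
Codon 9: CAA Gln / CAG Gln — synonymous.
Codon 10: AAG Lys / AAG Lys — identical.
Nonsynonymous differences: 4.

4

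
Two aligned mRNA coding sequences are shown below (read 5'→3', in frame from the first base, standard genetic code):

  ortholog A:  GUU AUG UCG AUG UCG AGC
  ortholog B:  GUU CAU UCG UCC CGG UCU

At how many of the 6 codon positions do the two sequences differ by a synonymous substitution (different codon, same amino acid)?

1

Codon 1: GUU Val / GUU Val — identical.
Codon 2: AUG Met / CAU His — nonsynonymous.
Codon 3: UCG Ser / UCG Ser — identical.
Codon 4: AUG Met / UCC Ser — nonsynonymous.
Codon 5: UCG Ser / CGG Arg — nonsynonymous.
Codon 6: AGC Ser / UCU Ser — synonymous.
Synonymous differences: 1.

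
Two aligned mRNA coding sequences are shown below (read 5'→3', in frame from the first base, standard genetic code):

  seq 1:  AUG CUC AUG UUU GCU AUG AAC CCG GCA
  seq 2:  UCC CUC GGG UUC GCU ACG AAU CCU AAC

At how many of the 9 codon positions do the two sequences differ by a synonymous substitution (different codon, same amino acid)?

Codon 1: AUG Met / UCC Ser — nonsynonymous.
Codon 2: CUC Leu / CUC Leu — identical.
Codon 3: AUG Met / GGG Gly — nonsynonymous.
Codon 4: UUU Phe / UUC Phe — synonymous.
Codon 5: GCU Ala / GCU Ala — identical.
Codon 6: AUG Met / ACG Thr — nonsynonymous.
Codon 7: AAC Asn / AAU Asn — synonymous.
Codon 8: CCG Pro / CCU Pro — synonymous.
Codon 9: GCA Ala / AAC Asn — nonsynonymous.
Synonymous differences: 3.

3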